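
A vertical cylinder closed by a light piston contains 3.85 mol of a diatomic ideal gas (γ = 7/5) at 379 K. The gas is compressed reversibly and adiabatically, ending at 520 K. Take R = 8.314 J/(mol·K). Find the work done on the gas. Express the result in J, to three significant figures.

Adiabatic ⇒ Q = 0, so W_by = −ΔU = nCᵥ(T₁ − T₂).
Cᵥ = 5R/2 = 20.79 J/(mol·K).
W = (3.85)(20.79)(379 − 520) = -11283 J.
Work on gas = −W_by = 11283 J.

W ≈ 11300 J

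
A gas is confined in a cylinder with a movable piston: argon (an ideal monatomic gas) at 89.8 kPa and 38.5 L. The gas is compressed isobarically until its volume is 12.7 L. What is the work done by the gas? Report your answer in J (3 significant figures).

Isobaric: W = P ΔV.
W = (89.8 kPa)(12.7 − 38.5 L) = (89.8)(-25.8) = -2317 J.

W ≈ -2320 J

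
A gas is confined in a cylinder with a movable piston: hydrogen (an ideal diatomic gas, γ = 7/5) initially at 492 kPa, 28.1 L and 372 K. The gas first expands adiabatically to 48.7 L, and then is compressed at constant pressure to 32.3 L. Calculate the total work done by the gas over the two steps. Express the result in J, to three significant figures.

Step 1 (adiabatic): W = (P₁V₁ − P₂V₂)/(γ−1) = (13825 − 11095)/0.4 = 6825 J.
After step 1: P = 227.8 kPa, V = 48.7 L, T = 298.5 K.
Step 2 (isobaric): W = PΔV = (227.8 kPa)(32.3 − 48.7 L) = -3736 J.
W_total = 6825 − 3736 = 3088 J.

W_total ≈ 3090 J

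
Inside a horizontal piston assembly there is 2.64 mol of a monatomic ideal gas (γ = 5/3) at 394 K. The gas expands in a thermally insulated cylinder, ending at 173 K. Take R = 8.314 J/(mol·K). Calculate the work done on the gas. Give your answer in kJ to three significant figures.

Adiabatic ⇒ Q = 0, so W_by = −ΔU = nCᵥ(T₁ − T₂).
Cᵥ = 3R/2 = 12.47 J/(mol·K).
W = (2.64)(12.47)(394 − 173) = 7276 J.
Work on gas = −W_by = -7276 J.

W ≈ -7.28 kJ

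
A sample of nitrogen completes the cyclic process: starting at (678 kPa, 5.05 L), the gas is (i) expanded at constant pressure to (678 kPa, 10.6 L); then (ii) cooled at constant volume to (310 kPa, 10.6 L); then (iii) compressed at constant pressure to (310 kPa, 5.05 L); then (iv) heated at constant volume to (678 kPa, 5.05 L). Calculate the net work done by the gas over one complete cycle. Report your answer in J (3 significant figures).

W_net ≈ 2040 J

Constant-volume legs do no work.
W(i) = (678)(10.6 − 5.05) = 3763 J; W(iii) = (310)(5.05 − 10.6) = -1720 J.
W_net = 3763 − 1720 = 2042 J (the clockwise enclosed area).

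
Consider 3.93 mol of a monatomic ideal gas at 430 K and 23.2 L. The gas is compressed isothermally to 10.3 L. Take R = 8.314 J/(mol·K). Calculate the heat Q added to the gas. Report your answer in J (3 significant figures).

Isothermal ⇒ ΔU = 0, so Q = W = nRT ln(V₂/V₁).
Q = (3.93)(8.314)(430) ln(10.3/23.2) = 14050 × -0.812 = -11409 J.

Q ≈ -11400 J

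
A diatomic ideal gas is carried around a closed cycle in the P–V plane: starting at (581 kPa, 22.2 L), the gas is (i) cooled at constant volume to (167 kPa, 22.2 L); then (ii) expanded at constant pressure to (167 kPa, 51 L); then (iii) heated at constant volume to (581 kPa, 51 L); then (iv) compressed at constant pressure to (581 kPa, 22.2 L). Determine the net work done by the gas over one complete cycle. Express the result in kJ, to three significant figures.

Constant-volume legs do no work.
W(ii) = (167)(51 − 22.2) = 4810 J; W(iv) = (581)(22.2 − 51) = -16733 J.
W_net = 4810 − 16733 = -11923 J (the counter-clockwise enclosed area).

W_net ≈ -11.9 kJ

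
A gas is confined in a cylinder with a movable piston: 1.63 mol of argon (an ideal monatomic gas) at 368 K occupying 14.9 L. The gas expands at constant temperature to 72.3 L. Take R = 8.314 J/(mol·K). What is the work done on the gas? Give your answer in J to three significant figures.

W ≈ -7880 J

Isothermal: W = nRT ln(V₂/V₁).
W = (1.63)(8.314)(368) × ln(72.3/14.9)
  = 4987 × 1.579
W_by_gas = 7877 J; work on gas = −W_by = -7877 J.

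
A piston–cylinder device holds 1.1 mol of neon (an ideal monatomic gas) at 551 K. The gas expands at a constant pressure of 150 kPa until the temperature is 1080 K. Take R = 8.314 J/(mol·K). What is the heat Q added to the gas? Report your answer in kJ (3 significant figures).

Q ≈ 12.1 kJ

Isobaric: W = nRΔT = (1.1)(8.314)(529) = 4838 J.
ΔU = nCᵥΔT with Cᵥ = 3R/2: ΔU = (1.1)(12.47)(529) = 7257 J.
Q = ΔU + W = 7257 + 4838 = 12095 J.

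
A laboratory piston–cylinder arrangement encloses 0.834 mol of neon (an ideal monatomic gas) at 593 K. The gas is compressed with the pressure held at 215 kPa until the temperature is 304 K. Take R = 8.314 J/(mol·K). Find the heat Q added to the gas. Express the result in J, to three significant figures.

Isobaric: W = nRΔT = (0.834)(8.314)(-289) = -2004 J.
ΔU = nCᵥΔT with Cᵥ = 3R/2: ΔU = (0.834)(12.47)(-289) = -3006 J.
Q = ΔU + W = -3006 − 2004 = -5010 J.

Q ≈ -5010 J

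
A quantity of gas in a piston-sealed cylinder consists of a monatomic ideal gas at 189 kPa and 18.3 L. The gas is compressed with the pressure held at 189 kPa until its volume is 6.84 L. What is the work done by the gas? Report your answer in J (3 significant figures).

Isobaric: W = P ΔV.
W = (189 kPa)(6.84 − 18.3 L) = (189)(-11.46) = -2166 J.

W ≈ -2170 J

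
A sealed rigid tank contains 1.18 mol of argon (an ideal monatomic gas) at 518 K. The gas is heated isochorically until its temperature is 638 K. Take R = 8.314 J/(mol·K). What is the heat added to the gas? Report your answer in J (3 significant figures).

Q ≈ 1770 J

Constant volume ⇒ W = 0, so Q = ΔU = nCᵥΔT with Cᵥ = 3R/2 = 12.47 J/(mol·K).
ΔU = (1.18)(12.47)(638 − 518) = 1766 J.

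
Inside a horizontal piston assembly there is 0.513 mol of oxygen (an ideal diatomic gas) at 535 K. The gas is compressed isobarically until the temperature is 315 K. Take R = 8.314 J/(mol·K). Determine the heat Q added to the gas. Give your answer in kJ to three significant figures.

Q ≈ -3.28 kJ

Isobaric: W = nRΔT = (0.513)(8.314)(-220) = -938.3 J.
ΔU = nCᵥΔT with Cᵥ = 5R/2: ΔU = (0.513)(20.79)(-220) = -2346 J.
Q = ΔU + W = -2346 − 938.3 = -3284 J.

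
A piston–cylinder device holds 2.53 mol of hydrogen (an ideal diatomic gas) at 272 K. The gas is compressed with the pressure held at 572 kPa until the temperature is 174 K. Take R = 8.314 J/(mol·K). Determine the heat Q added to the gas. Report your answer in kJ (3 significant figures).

Isobaric: W = nRΔT = (2.53)(8.314)(-98) = -2061 J.
ΔU = nCᵥΔT with Cᵥ = 5R/2: ΔU = (2.53)(20.79)(-98) = -5153 J.
Q = ΔU + W = -5153 − 2061 = -7215 J.

Q ≈ -7.21 kJ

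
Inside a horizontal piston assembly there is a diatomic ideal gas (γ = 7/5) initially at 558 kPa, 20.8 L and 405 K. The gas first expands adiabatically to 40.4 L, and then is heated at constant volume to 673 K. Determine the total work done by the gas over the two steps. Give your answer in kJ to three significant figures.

Step 1 (adiabatic): W = (P₁V₁ − P₂V₂)/(γ−1) = (11606 − 8900)/0.4 = 6767 J.
Step 2 (isochoric): W = 0 (constant volume).
W_total = 6767 + 0 = 6767 J.

W_total ≈ 6.77 kJ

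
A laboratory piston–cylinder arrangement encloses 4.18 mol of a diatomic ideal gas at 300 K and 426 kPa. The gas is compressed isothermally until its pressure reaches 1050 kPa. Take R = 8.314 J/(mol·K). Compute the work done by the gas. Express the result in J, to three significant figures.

W ≈ -9410 J

Isothermal process: W = nRT ln(V₂/V₁) = nRT ln(P₁/P₂).
W = (4.18)(8.314)(300) × ln(426/1050)
  = 10426 × ln(0.4057) = 10426 × -0.9021
W_by_gas = -9405 J.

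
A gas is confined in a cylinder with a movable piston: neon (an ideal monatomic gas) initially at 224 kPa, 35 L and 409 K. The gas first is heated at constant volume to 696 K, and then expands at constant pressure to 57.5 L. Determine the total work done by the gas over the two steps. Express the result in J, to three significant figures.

W_total ≈ 8580 J

Step 1 (isochoric): W = 0 (constant volume).
After step 1: P = 381.2 kPa (V unchanged).
Step 2 (isobaric): W = PΔV = (381.2 kPa)(57.5 − 35 L) = 8577 J.
W_total = 0 + 8577 = 8577 J.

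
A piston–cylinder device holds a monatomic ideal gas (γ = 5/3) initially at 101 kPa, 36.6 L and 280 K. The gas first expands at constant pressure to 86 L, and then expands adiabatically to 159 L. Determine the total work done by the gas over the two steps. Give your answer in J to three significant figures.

Step 1 (isobaric): W = PΔV = (101 kPa)(86 − 36.6 L) = 4989 J.
After step 1: P = 101 kPa, V = 86 L, T = 657.9 K.
Step 2 (adiabatic): W = (P₁V₁ − P₂V₂)/(γ−1) = (8686 − 5766)/0.667 = 4380 J.
W_total = 4989 + 4380 = 9369 J.

W_total ≈ 9370 J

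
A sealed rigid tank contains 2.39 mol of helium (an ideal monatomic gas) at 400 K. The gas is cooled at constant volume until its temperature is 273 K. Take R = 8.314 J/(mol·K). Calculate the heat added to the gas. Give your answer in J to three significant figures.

Q ≈ -3790 J

Constant volume ⇒ W = 0, so Q = ΔU = nCᵥΔT with Cᵥ = 3R/2 = 12.47 J/(mol·K).
ΔU = (2.39)(12.47)(273 − 400) = -3785 J.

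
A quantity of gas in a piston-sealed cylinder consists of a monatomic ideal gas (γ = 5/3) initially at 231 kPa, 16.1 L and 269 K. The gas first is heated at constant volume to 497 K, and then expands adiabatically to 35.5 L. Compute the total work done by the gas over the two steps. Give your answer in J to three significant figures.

W_total ≈ 4220 J

Step 1 (isochoric): W = 0 (constant volume).
After step 1: P = 426.8 kPa (V unchanged).
Step 2 (adiabatic): W = (P₁V₁ − P₂V₂)/(γ−1) = (6871 − 4056)/0.667 = 4223 J.
W_total = 0 + 4223 = 4223 J.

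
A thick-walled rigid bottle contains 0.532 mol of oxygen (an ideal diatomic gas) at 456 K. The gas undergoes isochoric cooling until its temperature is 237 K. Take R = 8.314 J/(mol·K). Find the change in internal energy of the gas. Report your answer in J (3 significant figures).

Constant volume ⇒ W = 0, so Q = ΔU = nCᵥΔT with Cᵥ = 5R/2 = 20.79 J/(mol·K).
ΔU = (0.532)(20.79)(237 − 456) = -2422 J.

ΔU ≈ -2420 J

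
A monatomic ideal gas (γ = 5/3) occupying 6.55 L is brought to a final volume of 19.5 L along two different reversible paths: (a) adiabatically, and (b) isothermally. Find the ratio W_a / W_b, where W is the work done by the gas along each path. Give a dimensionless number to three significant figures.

W_a / W_b ≈ 0.711

Path (a) adiabatic: W = P₁V₁(1 − (V₁/V₂)^(γ−1))/(γ−1) → W_a/(P₁V₁) = 0.7752.
Path (b) isothermal: W = P₁V₁ ln(V₂/V₁) → W_b/(P₁V₁) = 1.091.
W_a / W_b = 0.7752 / 1.091 = 0.7106.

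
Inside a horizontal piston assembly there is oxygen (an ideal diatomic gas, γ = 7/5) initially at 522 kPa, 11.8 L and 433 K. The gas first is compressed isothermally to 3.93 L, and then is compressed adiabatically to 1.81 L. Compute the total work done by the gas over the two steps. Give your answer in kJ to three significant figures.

W_total ≈ -12.4 kJ

Step 1 (isothermal): W = P₁V₁ ln(V₂/V₁) = (6160) ln(3.93/11.8) = -6772 J.
After step 1: P = 1567 kPa, V = 3.93 L, T = 433 K.
Step 2 (adiabatic): W = (P₁V₁ − P₂V₂)/(γ−1) = (6160 − 8399)/0.4 = -5599 J.
W_total = -6772 − 5599 = -12371 J.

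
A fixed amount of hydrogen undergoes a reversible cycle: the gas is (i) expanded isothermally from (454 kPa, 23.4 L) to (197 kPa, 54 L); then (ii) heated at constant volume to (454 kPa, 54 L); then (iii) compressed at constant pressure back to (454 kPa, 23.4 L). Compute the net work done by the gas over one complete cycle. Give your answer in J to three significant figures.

W_net ≈ -5010 J

Leg (i): W = PᵢVᵢ ln(V_f/Vᵢ) = (10624) ln(54/23.4) = 8884 J.
Leg (ii): W = 0.
Leg (iii): W = PΔV = (454)(23.4 − 54) = -13892 J.
W_net = 8884 − 13892 = -5008 J.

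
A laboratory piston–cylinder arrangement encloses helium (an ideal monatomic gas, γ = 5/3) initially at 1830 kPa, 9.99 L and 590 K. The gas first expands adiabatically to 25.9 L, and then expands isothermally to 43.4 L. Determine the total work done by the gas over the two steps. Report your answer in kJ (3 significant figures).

Step 1 (adiabatic): W = (P₁V₁ − P₂V₂)/(γ−1) = (18282 − 9687)/0.667 = 12892 J.
After step 1: P = 374 kPa, V = 25.9 L, T = 312.6 K.
Step 2 (isothermal): W = P₁V₁ ln(V₂/V₁) = (9687) ln(43.4/25.9) = 5001 J.
W_total = 12892 + 5001 = 17893 J.

W_total ≈ 17.9 kJ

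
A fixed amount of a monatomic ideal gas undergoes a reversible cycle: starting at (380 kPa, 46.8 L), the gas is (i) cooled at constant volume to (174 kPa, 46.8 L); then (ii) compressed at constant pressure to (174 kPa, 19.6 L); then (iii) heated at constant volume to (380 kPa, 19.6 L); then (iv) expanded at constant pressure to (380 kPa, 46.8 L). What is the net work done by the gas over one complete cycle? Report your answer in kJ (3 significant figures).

Constant-volume legs do no work.
W(ii) = (174)(19.6 − 46.8) = -4733 J; W(iv) = (380)(46.8 − 19.6) = 10336 J.
W_net = -4733 + 10336 = 5603 J (the clockwise enclosed area).

W_net ≈ 5.60 kJ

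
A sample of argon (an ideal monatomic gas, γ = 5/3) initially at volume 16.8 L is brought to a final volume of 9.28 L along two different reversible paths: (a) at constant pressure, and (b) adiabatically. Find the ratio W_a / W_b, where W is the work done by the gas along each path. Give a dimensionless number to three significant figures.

Path (a) isobaric: W = P₁(V₂ − V₁) → W_a/(P₁V₁) = -0.4476.
Path (b) adiabatic: W = P₁V₁(1 − (V₁/V₂)^(γ−1))/(γ−1) → W_b/(P₁V₁) = -0.7281.
W_a / W_b = -0.4476 / -0.7281 = 0.6148.

W_a / W_b ≈ 0.615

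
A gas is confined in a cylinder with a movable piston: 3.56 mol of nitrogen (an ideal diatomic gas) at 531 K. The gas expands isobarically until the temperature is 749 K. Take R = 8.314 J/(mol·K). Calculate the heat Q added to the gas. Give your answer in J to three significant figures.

Q ≈ 22600 J

Isobaric: W = nRΔT = (3.56)(8.314)(218) = 6452 J.
ΔU = nCᵥΔT with Cᵥ = 5R/2: ΔU = (3.56)(20.79)(218) = 16131 J.
Q = ΔU + W = 16131 + 6452 = 22583 J.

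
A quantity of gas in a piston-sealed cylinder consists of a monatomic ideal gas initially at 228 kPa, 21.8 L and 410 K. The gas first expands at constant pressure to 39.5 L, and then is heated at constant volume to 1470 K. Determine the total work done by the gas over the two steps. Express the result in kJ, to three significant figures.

W_total ≈ 4.04 kJ

Step 1 (isobaric): W = PΔV = (228 kPa)(39.5 − 21.8 L) = 4036 J.
Step 2 (isochoric): W = 0 (constant volume).
W_total = 4036 + 0 = 4036 J.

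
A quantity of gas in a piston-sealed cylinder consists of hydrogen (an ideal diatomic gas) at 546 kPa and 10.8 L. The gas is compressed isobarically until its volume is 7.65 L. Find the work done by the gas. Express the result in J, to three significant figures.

W ≈ -1720 J

Isobaric: W = P ΔV.
W = (546 kPa)(7.65 − 10.8 L) = (546)(-3.15) = -1720 J.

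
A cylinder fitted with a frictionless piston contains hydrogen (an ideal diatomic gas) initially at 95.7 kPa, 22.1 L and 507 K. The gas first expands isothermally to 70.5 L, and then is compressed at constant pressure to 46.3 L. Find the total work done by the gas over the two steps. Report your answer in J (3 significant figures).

Step 1 (isothermal): W = P₁V₁ ln(V₂/V₁) = (2115) ln(70.5/22.1) = 2453 J.
After step 1: P = 30 kPa, V = 70.5 L, T = 507 K.
Step 2 (isobaric): W = PΔV = (30 kPa)(46.3 − 70.5 L) = -726 J.
W_total = 2453 − 726 = 1727 J.

W_total ≈ 1730 J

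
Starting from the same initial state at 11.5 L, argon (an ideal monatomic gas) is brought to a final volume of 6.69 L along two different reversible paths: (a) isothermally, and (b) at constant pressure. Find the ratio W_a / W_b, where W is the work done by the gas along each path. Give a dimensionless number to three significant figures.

W_a / W_b ≈ 1.30

Path (a) isothermal: W = P₁V₁ ln(V₂/V₁) → W_a/(P₁V₁) = -0.5417.
Path (b) isobaric: W = P₁(V₂ − V₁) → W_b/(P₁V₁) = -0.4183.
W_a / W_b = -0.5417 / -0.4183 = 1.295.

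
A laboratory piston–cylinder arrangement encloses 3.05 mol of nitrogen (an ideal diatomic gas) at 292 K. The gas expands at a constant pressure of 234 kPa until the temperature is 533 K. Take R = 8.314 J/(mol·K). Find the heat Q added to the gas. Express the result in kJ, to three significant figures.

Q ≈ 21.4 kJ

Isobaric: W = nRΔT = (3.05)(8.314)(241) = 6111 J.
ΔU = nCᵥΔT with Cᵥ = 5R/2: ΔU = (3.05)(20.79)(241) = 15278 J.
Q = ΔU + W = 15278 + 6111 = 21389 J.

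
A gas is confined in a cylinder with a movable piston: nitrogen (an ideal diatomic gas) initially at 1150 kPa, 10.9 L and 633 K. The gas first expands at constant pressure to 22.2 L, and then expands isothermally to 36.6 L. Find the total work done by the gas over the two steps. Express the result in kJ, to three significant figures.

Step 1 (isobaric): W = PΔV = (1150 kPa)(22.2 − 10.9 L) = 12995 J.
After step 1: P = 1150 kPa, V = 22.2 L, T = 1289 K.
Step 2 (isothermal): W = P₁V₁ ln(V₂/V₁) = (25530) ln(36.6/22.2) = 12764 J.
W_total = 12995 + 12764 = 25759 J.

W_total ≈ 25.8 kJ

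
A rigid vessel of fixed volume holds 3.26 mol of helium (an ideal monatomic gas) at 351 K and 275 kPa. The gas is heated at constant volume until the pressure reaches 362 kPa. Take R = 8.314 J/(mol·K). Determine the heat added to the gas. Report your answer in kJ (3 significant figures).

Q ≈ 4.51 kJ

Constant volume ⇒ W = 0, so Q = ΔU = nCᵥΔT with Cᵥ = 3R/2 = 12.47 J/(mol·K).
At constant V, T₂/T₁ = P₂/P₁ ⇒ ΔT = T₁(P₂/P₁ − 1) = 351·(362/275 − 1) = 111 K.
ΔU = (3.26)(12.47)(111) = 4515 J.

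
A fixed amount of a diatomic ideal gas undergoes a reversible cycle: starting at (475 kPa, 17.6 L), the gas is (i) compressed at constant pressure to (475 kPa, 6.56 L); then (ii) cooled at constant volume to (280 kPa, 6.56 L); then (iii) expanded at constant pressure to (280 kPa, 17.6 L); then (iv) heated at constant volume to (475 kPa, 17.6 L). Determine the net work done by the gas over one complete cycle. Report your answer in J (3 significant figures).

Constant-volume legs do no work.
W(i) = (475)(6.56 − 17.6) = -5244 J; W(iii) = (280)(17.6 − 6.56) = 3091 J.
W_net = -5244 + 3091 = -2153 J (the counter-clockwise enclosed area).

W_net ≈ -2150 J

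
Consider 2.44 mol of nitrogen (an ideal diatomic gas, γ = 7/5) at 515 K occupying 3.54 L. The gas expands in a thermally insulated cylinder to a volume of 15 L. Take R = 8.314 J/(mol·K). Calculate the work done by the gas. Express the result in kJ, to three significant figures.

W ≈ 11.5 kJ

Adiabatic: TV^(γ−1) = const with γ = 7/5.
T₂ = T₁ (V₁/V₂)^(γ−1) = 515 × (3.54/15)^0.4 = 515 × 0.5613 = 289 K.
W_by = nCᵥ(T₁ − T₂) = (2.44)(20.79)(515 − 289) = 11459 J.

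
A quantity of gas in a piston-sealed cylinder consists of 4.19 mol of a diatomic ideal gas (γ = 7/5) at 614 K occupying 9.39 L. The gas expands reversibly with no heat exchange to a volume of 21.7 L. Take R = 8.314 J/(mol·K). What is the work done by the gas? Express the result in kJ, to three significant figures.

W ≈ 15.2 kJ

Adiabatic: TV^(γ−1) = const with γ = 7/5.
T₂ = T₁ (V₁/V₂)^(γ−1) = 614 × (9.39/21.7)^0.4 = 614 × 0.7153 = 439.2 K.
W_by = nCᵥ(T₁ − T₂) = (4.19)(20.79)(614 − 439.2) = 15224 J.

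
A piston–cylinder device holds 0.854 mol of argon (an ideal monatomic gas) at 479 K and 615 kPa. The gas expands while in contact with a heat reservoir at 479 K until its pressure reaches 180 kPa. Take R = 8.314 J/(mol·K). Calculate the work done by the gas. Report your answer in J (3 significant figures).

Isothermal process: W = nRT ln(V₂/V₁) = nRT ln(P₁/P₂).
W = (0.854)(8.314)(479) × ln(615/180)
  = 3401 × ln(3.417) = 3401 × 1.229
W_by_gas = 4179 J.

W ≈ 4180 J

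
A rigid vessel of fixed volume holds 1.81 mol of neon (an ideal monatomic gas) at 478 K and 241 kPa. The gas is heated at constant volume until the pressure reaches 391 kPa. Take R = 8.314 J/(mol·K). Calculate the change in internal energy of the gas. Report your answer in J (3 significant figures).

Constant volume ⇒ W = 0, so Q = ΔU = nCᵥΔT with Cᵥ = 3R/2 = 12.47 J/(mol·K).
At constant V, T₂/T₁ = P₂/P₁ ⇒ ΔT = T₁(P₂/P₁ − 1) = 478·(391/241 − 1) = 297.5 K.
ΔU = (1.81)(12.47)(297.5) = 6716 J.

ΔU ≈ 6720 J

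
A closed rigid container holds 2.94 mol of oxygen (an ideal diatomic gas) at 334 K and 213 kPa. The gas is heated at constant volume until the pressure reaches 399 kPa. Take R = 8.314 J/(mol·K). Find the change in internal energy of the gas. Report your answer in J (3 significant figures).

ΔU ≈ 17800 J

Constant volume ⇒ W = 0, so Q = ΔU = nCᵥΔT with Cᵥ = 5R/2 = 20.79 J/(mol·K).
At constant V, T₂/T₁ = P₂/P₁ ⇒ ΔT = T₁(P₂/P₁ − 1) = 334·(399/213 − 1) = 291.7 K.
ΔU = (2.94)(20.79)(291.7) = 17823 J.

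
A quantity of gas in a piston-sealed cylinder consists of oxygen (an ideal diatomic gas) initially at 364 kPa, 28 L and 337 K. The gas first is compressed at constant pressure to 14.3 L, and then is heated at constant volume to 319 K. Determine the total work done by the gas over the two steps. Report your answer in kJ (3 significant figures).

Step 1 (isobaric): W = PΔV = (364 kPa)(14.3 − 28 L) = -4987 J.
Step 2 (isochoric): W = 0 (constant volume).
W_total = -4987 + 0 = -4987 J.

W_total ≈ -4.99 kJ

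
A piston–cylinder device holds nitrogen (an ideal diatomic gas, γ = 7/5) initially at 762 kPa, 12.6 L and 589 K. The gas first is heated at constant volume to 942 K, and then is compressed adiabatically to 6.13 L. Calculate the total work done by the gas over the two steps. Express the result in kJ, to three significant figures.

Step 1 (isochoric): W = 0 (constant volume).
After step 1: P = 1219 kPa (V unchanged).
Step 2 (adiabatic): W = (P₁V₁ − P₂V₂)/(γ−1) = (15355 − 20484)/0.4 = -12823 J.
W_total = 0 − 12823 = -12823 J.

W_total ≈ -12.8 kJ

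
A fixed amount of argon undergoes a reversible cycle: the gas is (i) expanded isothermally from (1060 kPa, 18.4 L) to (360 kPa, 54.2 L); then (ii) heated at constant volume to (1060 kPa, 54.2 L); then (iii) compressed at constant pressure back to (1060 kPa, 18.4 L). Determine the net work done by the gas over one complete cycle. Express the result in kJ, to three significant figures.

Leg (i): W = PᵢVᵢ ln(V_f/Vᵢ) = (19504) ln(54.2/18.4) = 21071 J.
Leg (ii): W = 0.
Leg (iii): W = PΔV = (1060)(18.4 − 54.2) = -37948 J.
W_net = 21071 − 37948 = -16877 J.

W_net ≈ -16.9 kJ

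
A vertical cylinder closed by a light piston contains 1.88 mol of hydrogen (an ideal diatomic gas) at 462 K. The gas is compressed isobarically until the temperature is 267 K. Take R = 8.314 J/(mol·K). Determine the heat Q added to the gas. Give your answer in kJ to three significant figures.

Isobaric: W = nRΔT = (1.88)(8.314)(-195) = -3048 J.
ΔU = nCᵥΔT with Cᵥ = 5R/2: ΔU = (1.88)(20.79)(-195) = -7620 J.
Q = ΔU + W = -7620 − 3048 = -10668 J.

Q ≈ -10.7 kJ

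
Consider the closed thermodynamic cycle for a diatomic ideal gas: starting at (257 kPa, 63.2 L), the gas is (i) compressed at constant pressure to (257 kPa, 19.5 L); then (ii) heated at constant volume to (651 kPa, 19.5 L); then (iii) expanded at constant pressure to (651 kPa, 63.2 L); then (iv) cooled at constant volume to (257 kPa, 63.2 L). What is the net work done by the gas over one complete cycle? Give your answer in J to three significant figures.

W_net ≈ 17200 J

Constant-volume legs do no work.
W(i) = (257)(19.5 − 63.2) = -11231 J; W(iii) = (651)(63.2 − 19.5) = 28449 J.
W_net = -11231 + 28449 = 17218 J (the clockwise enclosed area).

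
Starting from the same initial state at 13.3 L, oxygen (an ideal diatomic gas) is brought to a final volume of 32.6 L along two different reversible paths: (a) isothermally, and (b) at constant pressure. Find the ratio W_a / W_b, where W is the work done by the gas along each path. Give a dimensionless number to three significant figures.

W_a / W_b ≈ 0.618

Path (a) isothermal: W = P₁V₁ ln(V₂/V₁) → W_a/(P₁V₁) = 0.8965.
Path (b) isobaric: W = P₁(V₂ − V₁) → W_b/(P₁V₁) = 1.451.
W_a / W_b = 0.8965 / 1.451 = 0.6178.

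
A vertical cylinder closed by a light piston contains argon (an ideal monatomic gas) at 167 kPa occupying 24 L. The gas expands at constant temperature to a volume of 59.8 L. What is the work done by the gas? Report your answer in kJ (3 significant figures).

Isothermal: W = nRT ln(V₂/V₁) = P₁V₁ ln(V₂/V₁).
P₁V₁ = (167 kPa)(24 L) = 4008 J.
W = 4008 × ln(59.8/24) = 4008 × 0.913
W_by_gas = 3659 J.

W ≈ 3.66 kJ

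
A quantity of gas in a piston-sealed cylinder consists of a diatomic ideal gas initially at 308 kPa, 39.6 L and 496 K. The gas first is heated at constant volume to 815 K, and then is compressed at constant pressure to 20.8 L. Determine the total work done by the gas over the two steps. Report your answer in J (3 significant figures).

W_total ≈ -9510 J

Step 1 (isochoric): W = 0 (constant volume).
After step 1: P = 506.1 kPa (V unchanged).
Step 2 (isobaric): W = PΔV = (506.1 kPa)(20.8 − 39.6 L) = -9514 J.
W_total = 0 − 9514 = -9514 J.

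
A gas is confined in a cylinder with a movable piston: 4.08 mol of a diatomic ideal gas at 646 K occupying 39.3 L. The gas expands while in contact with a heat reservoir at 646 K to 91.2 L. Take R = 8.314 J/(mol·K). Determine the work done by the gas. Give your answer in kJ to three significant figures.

W ≈ 18.4 kJ

Isothermal: W = nRT ln(V₂/V₁).
W = (4.08)(8.314)(646) × ln(91.2/39.3)
  = 21913 × 0.8418
W_by_gas = 18447 J.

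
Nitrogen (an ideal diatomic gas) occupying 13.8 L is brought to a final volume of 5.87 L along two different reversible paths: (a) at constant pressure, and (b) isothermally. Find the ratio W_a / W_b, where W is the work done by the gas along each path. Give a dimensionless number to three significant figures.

Path (a) isobaric: W = P₁(V₂ − V₁) → W_a/(P₁V₁) = -0.5746.
Path (b) isothermal: W = P₁V₁ ln(V₂/V₁) → W_b/(P₁V₁) = -0.8548.
W_a / W_b = -0.5746 / -0.8548 = 0.6722.

W_a / W_b ≈ 0.672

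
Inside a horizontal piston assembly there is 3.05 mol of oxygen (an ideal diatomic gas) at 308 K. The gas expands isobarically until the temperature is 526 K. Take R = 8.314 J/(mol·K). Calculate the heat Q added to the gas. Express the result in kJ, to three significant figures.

Q ≈ 19.3 kJ

Isobaric: W = nRΔT = (3.05)(8.314)(218) = 5528 J.
ΔU = nCᵥΔT with Cᵥ = 5R/2: ΔU = (3.05)(20.79)(218) = 13820 J.
Q = ΔU + W = 13820 + 5528 = 19348 J.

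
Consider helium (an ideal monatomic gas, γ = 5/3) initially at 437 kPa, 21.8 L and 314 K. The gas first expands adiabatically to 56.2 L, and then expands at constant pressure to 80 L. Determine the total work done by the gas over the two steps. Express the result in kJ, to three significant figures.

Step 1 (adiabatic): W = (P₁V₁ − P₂V₂)/(γ−1) = (9527 − 5067)/0.667 = 6689 J.
After step 1: P = 90.16 kPa, V = 56.2 L, T = 167 K.
Step 2 (isobaric): W = PΔV = (90.16 kPa)(80 − 56.2 L) = 2146 J.
W_total = 6689 + 2146 = 8835 J.

W_total ≈ 8.84 kJ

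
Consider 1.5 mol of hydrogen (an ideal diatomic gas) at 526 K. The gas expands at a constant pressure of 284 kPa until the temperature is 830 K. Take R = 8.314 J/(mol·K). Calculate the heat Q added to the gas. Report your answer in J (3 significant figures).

Isobaric: W = nRΔT = (1.5)(8.314)(304) = 3791 J.
ΔU = nCᵥΔT with Cᵥ = 5R/2: ΔU = (1.5)(20.79)(304) = 9478 J.
Q = ΔU + W = 9478 + 3791 = 13269 J.

Q ≈ 13300 J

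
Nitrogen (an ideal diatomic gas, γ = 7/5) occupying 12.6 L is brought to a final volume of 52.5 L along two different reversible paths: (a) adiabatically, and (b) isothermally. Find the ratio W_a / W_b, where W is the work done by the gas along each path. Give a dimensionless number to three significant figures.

Path (a) adiabatic: W = P₁V₁(1 − (V₁/V₂)^(γ−1))/(γ−1) → W_a/(P₁V₁) = 1.087.
Path (b) isothermal: W = P₁V₁ ln(V₂/V₁) → W_b/(P₁V₁) = 1.427.
W_a / W_b = 1.087 / 1.427 = 0.7619.

W_a / W_b ≈ 0.762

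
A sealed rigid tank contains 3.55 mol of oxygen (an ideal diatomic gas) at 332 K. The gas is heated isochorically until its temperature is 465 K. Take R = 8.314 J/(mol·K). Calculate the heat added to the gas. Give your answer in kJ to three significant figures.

Constant volume ⇒ W = 0, so Q = ΔU = nCᵥΔT with Cᵥ = 5R/2 = 20.79 J/(mol·K).
ΔU = (3.55)(20.79)(465 − 332) = 9814 J.

Q ≈ 9.81 kJ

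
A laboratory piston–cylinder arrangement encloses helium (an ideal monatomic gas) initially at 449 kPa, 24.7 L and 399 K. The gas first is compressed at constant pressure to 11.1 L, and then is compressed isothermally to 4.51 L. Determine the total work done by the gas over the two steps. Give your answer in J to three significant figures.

Step 1 (isobaric): W = PΔV = (449 kPa)(11.1 − 24.7 L) = -6106 J.
After step 1: P = 449 kPa, V = 11.1 L, T = 179.3 K.
Step 2 (isothermal): W = P₁V₁ ln(V₂/V₁) = (4984) ln(4.51/11.1) = -4489 J.
W_total = -6106 − 4489 = -10595 J.

W_total ≈ -10600 J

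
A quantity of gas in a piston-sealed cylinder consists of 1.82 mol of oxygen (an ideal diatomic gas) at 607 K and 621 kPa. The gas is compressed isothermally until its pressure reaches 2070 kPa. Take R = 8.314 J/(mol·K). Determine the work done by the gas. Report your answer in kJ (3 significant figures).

Isothermal process: W = nRT ln(V₂/V₁) = nRT ln(P₁/P₂).
W = (1.82)(8.314)(607) × ln(621/2070)
  = 9185 × ln(0.3) = 9185 × -1.204
W_by_gas = -11058 J.

W ≈ -11.1 kJ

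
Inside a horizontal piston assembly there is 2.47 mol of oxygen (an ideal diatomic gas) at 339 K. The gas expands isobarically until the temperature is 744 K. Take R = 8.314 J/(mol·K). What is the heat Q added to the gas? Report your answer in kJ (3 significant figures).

Isobaric: W = nRΔT = (2.47)(8.314)(405) = 8317 J.
ΔU = nCᵥΔT with Cᵥ = 5R/2: ΔU = (2.47)(20.79)(405) = 20792 J.
Q = ΔU + W = 20792 + 8317 = 29109 J.

Q ≈ 29.1 kJ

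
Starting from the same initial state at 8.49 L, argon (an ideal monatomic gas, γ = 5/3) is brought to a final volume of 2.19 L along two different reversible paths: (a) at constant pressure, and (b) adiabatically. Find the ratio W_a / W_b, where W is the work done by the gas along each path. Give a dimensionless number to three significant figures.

W_a / W_b ≈ 0.337

Path (a) isobaric: W = P₁(V₂ − V₁) → W_a/(P₁V₁) = -0.742.
Path (b) adiabatic: W = P₁V₁(1 − (V₁/V₂)^(γ−1))/(γ−1) → W_b/(P₁V₁) = -2.202.
W_a / W_b = -0.742 / -2.202 = 0.337.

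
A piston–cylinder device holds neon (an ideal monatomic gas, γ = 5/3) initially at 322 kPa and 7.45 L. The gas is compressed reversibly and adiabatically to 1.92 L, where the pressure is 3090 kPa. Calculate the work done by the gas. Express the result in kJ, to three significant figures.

W ≈ -5.30 kJ

Adiabatic: W = (P₁V₁ − P₂V₂)/(γ − 1) with γ = 5/3.
P₁V₁ = 2399 J, P₂V₂ = 5933 J.
W = (2399 − 5933) / 0.6667 = -5301 J.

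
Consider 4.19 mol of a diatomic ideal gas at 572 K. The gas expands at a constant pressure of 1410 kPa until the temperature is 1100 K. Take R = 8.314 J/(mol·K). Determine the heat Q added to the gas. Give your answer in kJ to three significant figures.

Q ≈ 64.4 kJ

Isobaric: W = nRΔT = (4.19)(8.314)(528) = 18393 J.
ΔU = nCᵥΔT with Cᵥ = 5R/2: ΔU = (4.19)(20.79)(528) = 45983 J.
Q = ΔU + W = 45983 + 18393 = 64376 J.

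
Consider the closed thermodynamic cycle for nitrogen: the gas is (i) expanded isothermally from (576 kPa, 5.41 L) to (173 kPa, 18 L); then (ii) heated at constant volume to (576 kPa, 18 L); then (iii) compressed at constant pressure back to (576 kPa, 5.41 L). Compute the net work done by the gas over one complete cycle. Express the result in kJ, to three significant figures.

Leg (i): W = PᵢVᵢ ln(V_f/Vᵢ) = (3116) ln(18/5.41) = 3746 J.
Leg (ii): W = 0.
Leg (iii): W = PΔV = (576)(5.41 − 18) = -7252 J.
W_net = 3746 − 7252 = -3506 J.

W_net ≈ -3.51 kJ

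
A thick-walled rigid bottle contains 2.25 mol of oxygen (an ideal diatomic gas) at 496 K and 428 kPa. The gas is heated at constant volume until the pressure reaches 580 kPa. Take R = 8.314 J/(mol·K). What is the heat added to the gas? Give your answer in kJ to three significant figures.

Q ≈ 8.24 kJ

Constant volume ⇒ W = 0, so Q = ΔU = nCᵥΔT with Cᵥ = 5R/2 = 20.79 J/(mol·K).
At constant V, T₂/T₁ = P₂/P₁ ⇒ ΔT = T₁(P₂/P₁ − 1) = 496·(580/428 − 1) = 176.1 K.
ΔU = (2.25)(20.79)(176.1) = 8238 J.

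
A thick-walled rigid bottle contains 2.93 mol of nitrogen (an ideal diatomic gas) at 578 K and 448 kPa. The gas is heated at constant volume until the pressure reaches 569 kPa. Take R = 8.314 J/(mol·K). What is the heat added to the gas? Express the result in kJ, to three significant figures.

Constant volume ⇒ W = 0, so Q = ΔU = nCᵥΔT with Cᵥ = 5R/2 = 20.79 J/(mol·K).
At constant V, T₂/T₁ = P₂/P₁ ⇒ ΔT = T₁(P₂/P₁ − 1) = 578·(569/448 − 1) = 156.1 K.
ΔU = (2.93)(20.79)(156.1) = 9507 J.

Q ≈ 9.51 kJ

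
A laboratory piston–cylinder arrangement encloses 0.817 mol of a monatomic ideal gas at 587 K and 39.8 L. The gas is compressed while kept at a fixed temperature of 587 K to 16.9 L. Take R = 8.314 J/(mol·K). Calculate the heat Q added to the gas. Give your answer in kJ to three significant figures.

Q ≈ -3.42 kJ

Isothermal ⇒ ΔU = 0, so Q = W = nRT ln(V₂/V₁).
Q = (0.817)(8.314)(587) ln(16.9/39.8) = 3987 × -0.8566 = -3415 J.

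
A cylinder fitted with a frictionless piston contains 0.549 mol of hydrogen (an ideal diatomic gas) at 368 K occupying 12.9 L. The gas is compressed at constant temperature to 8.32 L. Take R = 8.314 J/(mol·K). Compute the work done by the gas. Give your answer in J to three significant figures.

Isothermal: W = nRT ln(V₂/V₁).
W = (0.549)(8.314)(368) × ln(8.32/12.9)
  = 1680 × -0.4386
W_by_gas = -736.7 J.

W ≈ -737 J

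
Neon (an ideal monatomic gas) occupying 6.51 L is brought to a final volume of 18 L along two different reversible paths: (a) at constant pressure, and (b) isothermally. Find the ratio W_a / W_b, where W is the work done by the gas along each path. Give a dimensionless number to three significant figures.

W_a / W_b ≈ 1.74

Path (a) isobaric: W = P₁(V₂ − V₁) → W_a/(P₁V₁) = 1.765.
Path (b) isothermal: W = P₁V₁ ln(V₂/V₁) → W_b/(P₁V₁) = 1.017.
W_a / W_b = 1.765 / 1.017 = 1.735.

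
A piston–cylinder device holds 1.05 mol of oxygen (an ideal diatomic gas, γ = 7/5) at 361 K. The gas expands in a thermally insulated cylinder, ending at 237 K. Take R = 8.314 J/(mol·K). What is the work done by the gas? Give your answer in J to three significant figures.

W ≈ 2710 J

Adiabatic ⇒ Q = 0, so W_by = −ΔU = nCᵥ(T₁ − T₂).
Cᵥ = 5R/2 = 20.79 J/(mol·K).
W = (1.05)(20.79)(361 − 237) = 2706 J.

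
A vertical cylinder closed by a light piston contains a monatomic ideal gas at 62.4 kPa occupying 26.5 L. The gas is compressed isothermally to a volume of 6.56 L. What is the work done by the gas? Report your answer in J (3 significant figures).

W ≈ -2310 J

Isothermal: W = nRT ln(V₂/V₁) = P₁V₁ ln(V₂/V₁).
P₁V₁ = (62.4 kPa)(26.5 L) = 1654 J.
W = 1654 × ln(6.56/26.5) = 1654 × -1.396
W_by_gas = -2309 J.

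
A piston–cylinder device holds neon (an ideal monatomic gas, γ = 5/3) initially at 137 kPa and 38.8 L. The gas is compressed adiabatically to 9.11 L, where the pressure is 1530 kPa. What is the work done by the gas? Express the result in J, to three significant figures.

Adiabatic: W = (P₁V₁ − P₂V₂)/(γ − 1) with γ = 5/3.
P₁V₁ = 5316 J, P₂V₂ = 13938 J.
W = (5316 − 13938) / 0.6667 = -12934 J.

W ≈ -12900 J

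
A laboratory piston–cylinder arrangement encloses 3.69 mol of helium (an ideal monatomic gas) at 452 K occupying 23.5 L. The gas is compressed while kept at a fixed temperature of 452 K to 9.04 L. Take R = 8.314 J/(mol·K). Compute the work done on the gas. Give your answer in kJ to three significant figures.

W ≈ 13.2 kJ

Isothermal: W = nRT ln(V₂/V₁).
W = (3.69)(8.314)(452) × ln(9.04/23.5)
  = 13867 × -0.9553
W_by_gas = -13247 J; work on gas = −W_by = 13247 J.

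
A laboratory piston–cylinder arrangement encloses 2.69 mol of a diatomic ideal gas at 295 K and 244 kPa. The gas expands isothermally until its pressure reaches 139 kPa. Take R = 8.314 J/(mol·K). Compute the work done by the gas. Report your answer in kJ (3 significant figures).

Isothermal process: W = nRT ln(V₂/V₁) = nRT ln(P₁/P₂).
W = (2.69)(8.314)(295) × ln(244/139)
  = 6598 × ln(1.755) = 6598 × 0.5627
W_by_gas = 3712 J.

W ≈ 3.71 kJ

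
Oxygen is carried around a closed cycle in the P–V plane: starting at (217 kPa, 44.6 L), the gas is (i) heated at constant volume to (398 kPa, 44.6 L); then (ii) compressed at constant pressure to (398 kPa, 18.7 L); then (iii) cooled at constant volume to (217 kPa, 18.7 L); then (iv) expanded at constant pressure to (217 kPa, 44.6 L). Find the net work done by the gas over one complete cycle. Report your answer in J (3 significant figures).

W_net ≈ -4690 J

Constant-volume legs do no work.
W(ii) = (398)(18.7 − 44.6) = -10308 J; W(iv) = (217)(44.6 − 18.7) = 5620 J.
W_net = -10308 + 5620 = -4688 J (the counter-clockwise enclosed area).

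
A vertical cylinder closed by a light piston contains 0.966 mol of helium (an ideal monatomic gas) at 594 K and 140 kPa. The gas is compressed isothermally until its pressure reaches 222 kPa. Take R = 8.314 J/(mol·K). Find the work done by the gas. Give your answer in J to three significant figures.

W ≈ -2200 J

Isothermal process: W = nRT ln(V₂/V₁) = nRT ln(P₁/P₂).
W = (0.966)(8.314)(594) × ln(140/222)
  = 4771 × ln(0.6306) = 4771 × -0.461
W_by_gas = -2199 J.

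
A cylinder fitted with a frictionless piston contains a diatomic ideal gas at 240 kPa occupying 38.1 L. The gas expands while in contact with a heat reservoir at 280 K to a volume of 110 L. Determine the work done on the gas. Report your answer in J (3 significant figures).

W ≈ -9700 J

Isothermal: W = nRT ln(V₂/V₁) = P₁V₁ ln(V₂/V₁).
P₁V₁ = (240 kPa)(38.1 L) = 9144 J.
W = 9144 × ln(110/38.1) = 9144 × 1.06
W_by_gas = 9695 J; work on gas = −W_by = -9695 J.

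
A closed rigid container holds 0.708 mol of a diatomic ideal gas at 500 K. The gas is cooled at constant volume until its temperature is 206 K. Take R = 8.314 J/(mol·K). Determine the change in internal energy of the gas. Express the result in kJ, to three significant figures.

Constant volume ⇒ W = 0, so Q = ΔU = nCᵥΔT with Cᵥ = 5R/2 = 20.79 J/(mol·K).
ΔU = (0.708)(20.79)(206 − 500) = -4326 J.

ΔU ≈ -4.33 kJ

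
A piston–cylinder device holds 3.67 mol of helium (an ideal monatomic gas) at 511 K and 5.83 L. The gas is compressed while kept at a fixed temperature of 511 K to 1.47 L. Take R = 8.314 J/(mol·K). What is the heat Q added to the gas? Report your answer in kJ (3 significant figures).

Q ≈ -21.5 kJ

Isothermal ⇒ ΔU = 0, so Q = W = nRT ln(V₂/V₁).
Q = (3.67)(8.314)(511) ln(1.47/5.83) = 15592 × -1.378 = -21482 J.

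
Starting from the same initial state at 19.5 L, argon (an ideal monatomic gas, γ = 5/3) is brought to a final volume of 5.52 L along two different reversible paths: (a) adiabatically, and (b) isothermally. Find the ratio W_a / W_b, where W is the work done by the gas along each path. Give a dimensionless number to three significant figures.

Path (a) adiabatic: W = P₁V₁(1 − (V₁/V₂)^(γ−1))/(γ−1) → W_a/(P₁V₁) = -1.979.
Path (b) isothermal: W = P₁V₁ ln(V₂/V₁) → W_b/(P₁V₁) = -1.262.
W_a / W_b = -1.979 / -1.262 = 1.568.

W_a / W_b ≈ 1.57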